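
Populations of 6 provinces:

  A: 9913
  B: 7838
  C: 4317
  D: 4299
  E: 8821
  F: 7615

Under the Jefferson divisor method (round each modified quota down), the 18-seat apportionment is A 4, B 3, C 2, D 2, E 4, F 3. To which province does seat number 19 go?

A

Priority for the next seat is population ÷ (current seats + 1).
Priorities: A 1982.600, B 1959.500, C 1439.000, D 1433.000, E 1764.200, F 1903.750.
Highest priority: A.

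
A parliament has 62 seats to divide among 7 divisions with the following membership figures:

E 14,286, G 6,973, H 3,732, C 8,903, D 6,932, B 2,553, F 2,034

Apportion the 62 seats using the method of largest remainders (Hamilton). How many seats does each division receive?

Standard divisor: 45413 ÷ 62 ≈ 732.468.
Standard quotas: E 19.5039, G 9.5199, H 5.0951, C 12.1548, D 9.4639, B 3.4855, F 2.7769.
Lower quotas: E 19, G 9, H 5, C 12, D 9, B 3, F 2 (sum 59, leaving 3 seats).
Remainders in descending order: F 0.7769, G 0.5199, E 0.5039, B 0.4855, D 0.4639, C 0.1548, H 0.0951.
The surplus seats go to F, G, E.

E 20, G 10, H 5, C 12, D 9, B 3, F 3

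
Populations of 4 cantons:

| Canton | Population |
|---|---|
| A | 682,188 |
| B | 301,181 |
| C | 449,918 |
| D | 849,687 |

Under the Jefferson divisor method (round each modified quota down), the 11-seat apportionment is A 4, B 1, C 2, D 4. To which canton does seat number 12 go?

D

Priority for the next seat is population ÷ (current seats + 1).
Priorities: A 136437.600, B 150590.500, C 149972.667, D 169937.400.
Highest priority: D.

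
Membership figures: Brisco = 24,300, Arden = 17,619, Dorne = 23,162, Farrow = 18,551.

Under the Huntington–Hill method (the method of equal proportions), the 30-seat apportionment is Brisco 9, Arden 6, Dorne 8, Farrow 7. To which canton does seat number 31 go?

Priority for the next seat is population ÷ (√(s·(s+1))).
Priorities: Brisco 2561.445, Arden 2718.671, Dorne 2729.668, Farrow 2478.982.
Highest priority: Dorne.

Dorne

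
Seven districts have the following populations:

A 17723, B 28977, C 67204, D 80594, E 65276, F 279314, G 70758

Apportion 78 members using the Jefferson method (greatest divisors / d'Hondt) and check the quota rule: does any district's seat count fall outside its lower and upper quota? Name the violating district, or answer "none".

F

Standard quotas: A 2.267, B 3.706, C 8.595, D 10.308, E 8.349, F 35.725, G 9.050.
Jefferson allocation: A 2, B 3, C 9, D 10, E 8, F 37, G 9.
F has quota 35.725 (lower 35, upper 36) but receives 37 — outside the quota interval.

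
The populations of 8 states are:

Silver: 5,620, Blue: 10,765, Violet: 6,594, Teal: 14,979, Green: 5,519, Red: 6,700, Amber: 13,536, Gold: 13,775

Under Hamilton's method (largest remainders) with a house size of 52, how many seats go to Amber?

Total 77488; standard divisor 77488/52 ≈ 1490.154.
Standard quotas: Silver 3.7714, Blue 7.2241, Violet 4.4250, Teal 10.0520, Green 3.7036, Red 4.4962, Amber 9.0836, Gold 9.2440.
Lower quotas: Silver 3, Blue 7, Violet 4, Teal 10, Green 3, Red 4, Amber 9, Gold 9 (sum 49, leaving 3 seats).
Remainders in descending order: Silver 0.7714, Green 0.7036, Red 0.4962, Violet 0.4250, Gold 0.2440, Blue 0.2241, Amber 0.0836, Teal 0.0520.
Largest remainders: Silver, Green, Red receive the extra seats.
Amber receives 9.

9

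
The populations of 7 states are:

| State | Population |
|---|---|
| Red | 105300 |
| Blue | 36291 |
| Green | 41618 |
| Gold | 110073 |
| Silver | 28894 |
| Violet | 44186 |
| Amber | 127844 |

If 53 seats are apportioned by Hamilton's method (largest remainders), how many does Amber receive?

14

Standard divisor: 494206 ÷ 53 ≈ 9324.642.
Standard quotas: Red 11.2927, Blue 3.8919, Green 4.4632, Gold 11.8045, Silver 3.0987, Violet 4.7386, Amber 13.7103.
Lower quotas: Red 11, Blue 3, Green 4, Gold 11, Silver 3, Violet 4, Amber 13 (sum 49, leaving 4 seats).
Remainders in descending order: Blue 0.8919, Gold 0.8045, Violet 0.7386, Amber 0.7103, Green 0.4632, Red 0.2927, Silver 0.0987.
The surplus seats go to Blue, Gold, Violet, Amber.
Amber receives 14.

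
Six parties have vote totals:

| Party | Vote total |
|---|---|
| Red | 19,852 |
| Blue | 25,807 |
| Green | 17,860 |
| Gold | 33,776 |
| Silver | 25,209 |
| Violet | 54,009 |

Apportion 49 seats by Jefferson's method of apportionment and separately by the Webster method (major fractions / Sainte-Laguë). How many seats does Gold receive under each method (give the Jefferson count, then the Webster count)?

10 and 9

Jefferson: Red 5, Blue 7, Green 5, Gold 10, Silver 7, Violet 15.
Webster: Red 6, Blue 7, Green 5, Gold 9, Silver 7, Violet 15.
Gold gets 10 under Jefferson and 9 under Webster.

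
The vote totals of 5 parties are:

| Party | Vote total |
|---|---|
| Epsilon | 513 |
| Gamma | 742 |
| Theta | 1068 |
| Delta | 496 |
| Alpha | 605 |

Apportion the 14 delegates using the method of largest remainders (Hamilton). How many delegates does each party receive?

Standard divisor: 3424 ÷ 14 ≈ 244.571.
Standard quotas: Epsilon 2.098, Gamma 3.034, Theta 4.367, Delta 2.028, Alpha 2.474.
Lower quotas: Epsilon 2, Gamma 3, Theta 4, Delta 2, Alpha 2 (sum 13, leaving 1 seat).
Remainders in descending order: Alpha 0.474, Theta 0.367, Epsilon 0.098, Gamma 0.034, Delta 0.028.
The surplus seat goes to Alpha.

Epsilon: 2, Gamma: 3, Theta: 4, Delta: 2, Alpha: 3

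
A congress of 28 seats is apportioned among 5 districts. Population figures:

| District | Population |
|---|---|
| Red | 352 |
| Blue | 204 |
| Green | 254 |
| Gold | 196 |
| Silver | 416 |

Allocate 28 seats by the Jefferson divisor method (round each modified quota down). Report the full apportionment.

Standard divisor 1422/28 ≈ 50.786; standard quotas: Red 6.931, Blue 4.017, Green 5.001, Gold 3.859, Silver 8.191.
Rounding down gives 6, 4, 5, 3, 8 = 26 seats, so the divisor must be adjusted.
With modified divisor 48: modified quotas Red 7.333, Blue 4.250, Green 5.292, Gold 4.083, Silver 8.667.
Rounding down: Red 7, Blue 4, Green 5, Gold 4, Silver 8 (total 28).

Red: 7; Blue: 4; Green: 5; Gold: 4; Silver: 8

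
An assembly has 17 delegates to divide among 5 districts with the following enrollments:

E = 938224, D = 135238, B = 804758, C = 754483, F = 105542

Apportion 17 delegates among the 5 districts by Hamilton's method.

E 6; D 1; B 5; C 5; F 0

Standard divisor: 2738245 ÷ 17 ≈ 161073.235.
Standard quotas: E 5.8248, D 0.8396, B 4.9962, C 4.6841, F 0.6552.
Lower quotas: E 5, D 0, B 4, C 4, F 0 (sum 13, leaving 4 seats).
Remainders in descending order: B 0.9962, D 0.8396, E 0.8248, C 0.6841, F 0.6552.
Largest remainders: B, D, E, C receive the extra seats.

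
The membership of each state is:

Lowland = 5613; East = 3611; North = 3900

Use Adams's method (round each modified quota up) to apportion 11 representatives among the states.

Standard divisor 13124/11 ≈ 1193.091; standard quotas: Lowland 4.705, East 3.027, North 3.269.
Rounding up gives 5, 4, 4 = 13 seats, so the divisor must be adjusted.
With modified divisor 1350: modified quotas Lowland 4.158, East 2.675, North 2.889.
Rounding up: Lowland 5, East 3, North 3 (total 11).

Lowland: 5, East: 3, North: 3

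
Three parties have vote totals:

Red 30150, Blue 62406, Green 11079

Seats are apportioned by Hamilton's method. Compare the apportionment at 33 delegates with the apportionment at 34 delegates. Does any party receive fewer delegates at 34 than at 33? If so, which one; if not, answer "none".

At 33 seats: Red 10, Blue 20, Green 3.
At 34 seats: Red 10, Blue 20, Green 4.
No party's allocation decreased.

none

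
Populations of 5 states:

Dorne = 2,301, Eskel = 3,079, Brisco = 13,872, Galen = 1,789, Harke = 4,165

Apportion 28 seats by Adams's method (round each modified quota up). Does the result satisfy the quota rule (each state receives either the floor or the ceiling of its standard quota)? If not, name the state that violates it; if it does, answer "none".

Brisco

Standard quotas: Dorne 2.556, Eskel 3.420, Brisco 15.410, Galen 1.987, Harke 4.627.
Adams allocation: Dorne 3, Eskel 4, Brisco 14, Galen 2, Harke 5.
Brisco has quota 15.410 (lower 15, upper 16) but receives 14 — outside the quota interval.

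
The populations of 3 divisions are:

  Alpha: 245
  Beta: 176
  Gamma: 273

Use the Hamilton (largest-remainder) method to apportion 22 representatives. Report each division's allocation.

Alpha=8, Beta=5, Gamma=9

Total 694; standard divisor 694/22 ≈ 31.545.
Standard quotas: Alpha 7.767, Beta 5.579, Gamma 8.654.
Lower quotas: Alpha 7, Beta 5, Gamma 8 (sum 20, leaving 2 seats).
Remainders in descending order: Alpha 0.767, Gamma 0.654, Beta 0.579.
Largest remainders: Alpha, Gamma receive the extra seats.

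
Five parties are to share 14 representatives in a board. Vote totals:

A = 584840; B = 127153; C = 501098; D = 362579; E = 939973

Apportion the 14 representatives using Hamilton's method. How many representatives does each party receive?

Total 2515643; standard divisor 2515643/14 ≈ 179688.786.
Standard quotas: A 3.2547, B 0.7076, C 2.7887, D 2.0178, E 5.2311.
Lower quotas: A 3, B 0, C 2, D 2, E 5 (sum 12, leaving 2 seats).
Remainders in descending order: C 0.7887, B 0.7076, A 0.2547, E 0.2311, D 0.0178.
The surplus seats go to C, B.

A: 3; B: 1; C: 3; D: 2; E: 5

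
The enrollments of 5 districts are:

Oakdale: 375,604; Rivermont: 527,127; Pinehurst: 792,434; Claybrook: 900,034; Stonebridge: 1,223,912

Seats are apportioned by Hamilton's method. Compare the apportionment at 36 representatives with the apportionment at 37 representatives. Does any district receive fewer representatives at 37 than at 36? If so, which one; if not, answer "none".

At 36 seats: Oakdale 4, Rivermont 5, Pinehurst 7, Claybrook 8, Stonebridge 12.
At 37 seats: Oakdale 3, Rivermont 5, Pinehurst 8, Claybrook 9, Stonebridge 12.
Oakdale drops from 4 to 3.

Oakdale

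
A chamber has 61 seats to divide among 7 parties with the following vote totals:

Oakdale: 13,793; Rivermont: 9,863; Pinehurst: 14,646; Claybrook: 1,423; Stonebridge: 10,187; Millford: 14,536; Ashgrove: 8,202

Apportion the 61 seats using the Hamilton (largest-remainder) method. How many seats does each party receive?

Standard divisor: 72650 ÷ 61 ≈ 1190.984.
Standard quotas: Oakdale 11.5812, Rivermont 8.2814, Pinehurst 12.2974, Claybrook 1.1948, Stonebridge 8.5534, Millford 12.2050, Ashgrove 6.8867.
Lower quotas: Oakdale 11, Rivermont 8, Pinehurst 12, Claybrook 1, Stonebridge 8, Millford 12, Ashgrove 6 (sum 58, leaving 3 seats).
Remainders in descending order: Ashgrove 0.8867, Oakdale 0.5812, Stonebridge 0.5534, Pinehurst 0.2974, Rivermont 0.2814, Millford 0.2050, Claybrook 0.1948.
Largest remainders: Ashgrove, Oakdale, Stonebridge receive the extra seats.

Oakdale=12, Rivermont=8, Pinehurst=12, Claybrook=1, Stonebridge=9, Millford=12, Ashgrove=7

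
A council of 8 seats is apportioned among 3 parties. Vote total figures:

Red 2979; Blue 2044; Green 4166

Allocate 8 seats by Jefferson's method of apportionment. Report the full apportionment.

Red 2, Blue 2, Green 4

Standard divisor 9189/8 ≈ 1148.625; standard quotas: Red 2.594, Blue 1.780, Green 3.627.
Rounding down gives 2, 1, 3 = 6 seats, so the divisor must be adjusted.
With modified divisor 1000: modified quotas Red 2.979, Blue 2.044, Green 4.166.
Rounding down: Red 2, Blue 2, Green 4 (total 8).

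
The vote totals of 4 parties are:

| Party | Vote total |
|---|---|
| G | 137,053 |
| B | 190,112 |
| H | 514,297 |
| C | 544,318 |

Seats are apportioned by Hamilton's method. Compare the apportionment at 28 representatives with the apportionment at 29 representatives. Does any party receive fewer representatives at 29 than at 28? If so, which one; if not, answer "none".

none

At 28 seats: G 3, B 4, H 10, C 11.
At 29 seats: G 3, B 4, H 11, C 11.
No party's allocation decreased.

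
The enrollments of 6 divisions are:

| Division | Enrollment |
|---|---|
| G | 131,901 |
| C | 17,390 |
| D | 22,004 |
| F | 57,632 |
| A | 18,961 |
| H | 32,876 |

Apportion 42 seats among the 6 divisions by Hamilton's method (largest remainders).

Total 280764; standard divisor 280764/42 ≈ 6684.857.
Standard quotas: G 19.7313, C 2.6014, D 3.2916, F 8.6213, A 2.8364, H 4.9180.
Lower quotas: G 19, C 2, D 3, F 8, A 2, H 4 (sum 38, leaving 4 seats).
Remainders in descending order: H 0.9180, A 0.8364, G 0.7313, F 0.6213, C 0.6014, D 0.2916.
Largest remainders: H, A, G, F receive the extra seats.

G: 20, C: 2, D: 3, F: 9, A: 3, H: 5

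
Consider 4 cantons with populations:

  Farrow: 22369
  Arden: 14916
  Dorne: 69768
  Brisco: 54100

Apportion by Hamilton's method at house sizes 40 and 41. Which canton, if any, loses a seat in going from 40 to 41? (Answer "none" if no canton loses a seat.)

Farrow

At 40 seats: Farrow 6, Arden 4, Dorne 17, Brisco 13.
At 41 seats: Farrow 5, Arden 4, Dorne 18, Brisco 14.
Farrow drops from 6 to 5.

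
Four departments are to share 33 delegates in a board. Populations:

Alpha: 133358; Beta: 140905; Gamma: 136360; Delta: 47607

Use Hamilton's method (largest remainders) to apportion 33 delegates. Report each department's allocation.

Alpha 10, Beta 10, Gamma 10, Delta 3

Total 458230; standard divisor 458230/33 ≈ 13885.758.
Standard quotas: Alpha 9.6039, Beta 10.1474, Gamma 9.8201, Delta 3.4285.
Lower quotas: Alpha 9, Beta 10, Gamma 9, Delta 3 (sum 31, leaving 2 seats).
Remainders in descending order: Gamma 0.8201, Alpha 0.6039, Delta 0.4285, Beta 0.1474.
Largest remainders: Gamma, Alpha receive the extra seats.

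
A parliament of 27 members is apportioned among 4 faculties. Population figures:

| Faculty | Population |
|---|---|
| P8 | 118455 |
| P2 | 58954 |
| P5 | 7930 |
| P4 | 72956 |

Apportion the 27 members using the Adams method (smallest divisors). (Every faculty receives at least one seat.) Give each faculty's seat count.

P8 12; P2 6; P5 1; P4 8

Standard divisor 258295/27 ≈ 9566.481; standard quotas: P8 12.382, P2 6.163, P5 0.829, P4 7.626.
Rounding up gives 13, 7, 1, 8 = 29 seats, so the divisor must be adjusted.
With modified divisor 10100: modified quotas P8 11.728, P2 5.837, P5 0.785, P4 7.223.
Rounding up: P8 12, P2 6, P5 1, P4 8 (total 27).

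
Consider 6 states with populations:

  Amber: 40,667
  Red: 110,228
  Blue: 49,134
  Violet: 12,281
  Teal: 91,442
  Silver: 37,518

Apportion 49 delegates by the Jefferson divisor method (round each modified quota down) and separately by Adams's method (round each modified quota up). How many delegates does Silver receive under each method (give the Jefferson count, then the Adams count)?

5 and 6

Jefferson: Amber 6, Red 16, Blue 7, Violet 1, Teal 14, Silver 5.
Adams: Amber 6, Red 15, Blue 7, Violet 2, Teal 13, Silver 6.
Silver gets 5 under Jefferson and 6 under Adams.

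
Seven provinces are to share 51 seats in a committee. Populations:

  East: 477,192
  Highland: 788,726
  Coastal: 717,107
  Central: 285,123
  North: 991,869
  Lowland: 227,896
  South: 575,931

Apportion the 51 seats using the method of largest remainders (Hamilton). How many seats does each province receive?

Total 4063844; standard divisor 4063844/51 ≈ 79683.216.
Standard quotas: East 5.9886, Highland 9.8983, Coastal 8.9995, Central 3.5782, North 12.4477, Lowland 2.8600, South 7.2278.
Lower quotas: East 5, Highland 9, Coastal 8, Central 3, North 12, Lowland 2, South 7 (sum 46, leaving 5 seats).
Remainders in descending order: Coastal 0.9995, East 0.9886, Highland 0.8983, Lowland 0.8600, Central 0.5782, North 0.4477, South 0.2278.
The surplus seats go to Coastal, East, Highland, Lowland, Central.

East=6; Highland=10; Coastal=9; Central=4; North=12; Lowland=3; South=7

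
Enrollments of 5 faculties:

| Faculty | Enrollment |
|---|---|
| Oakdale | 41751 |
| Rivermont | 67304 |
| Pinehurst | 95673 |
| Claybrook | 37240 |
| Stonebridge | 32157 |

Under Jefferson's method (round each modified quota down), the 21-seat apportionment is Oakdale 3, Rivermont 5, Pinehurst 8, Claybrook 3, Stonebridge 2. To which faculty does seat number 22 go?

Rivermont

Priority for the next seat is population ÷ (current seats + 1).
Priorities: Oakdale 10437.750, Rivermont 11217.333, Pinehurst 10630.333, Claybrook 9310.000, Stonebridge 10719.000.
Highest priority: Rivermont.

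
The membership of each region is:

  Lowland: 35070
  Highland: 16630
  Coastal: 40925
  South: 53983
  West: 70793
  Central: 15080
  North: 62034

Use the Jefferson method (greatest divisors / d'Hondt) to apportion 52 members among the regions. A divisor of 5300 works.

Lowland=6; Highland=3; Coastal=7; South=10; West=13; Central=2; North=11

With modified divisor 5300: modified quotas Lowland 6.617, Highland 3.138, Coastal 7.722, South 10.185, West 13.357, Central 2.845, North 11.705.
Rounding down: Lowland 6, Highland 3, Coastal 7, South 10, West 13, Central 2, North 11 (total 52).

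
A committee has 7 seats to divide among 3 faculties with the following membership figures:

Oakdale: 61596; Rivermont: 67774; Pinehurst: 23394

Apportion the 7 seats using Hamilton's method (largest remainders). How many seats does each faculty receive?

Total 152764; standard divisor 152764/7 ≈ 21823.429.
Standard quotas: Oakdale 2.8225, Rivermont 3.1056, Pinehurst 1.0720.
Lower quotas: Oakdale 2, Rivermont 3, Pinehurst 1 (sum 6, leaving 1 seat).
Remainders in descending order: Oakdale 0.8225, Rivermont 0.1056, Pinehurst 0.0720.
Largest remainder: Oakdale receives the extra seat.

Oakdale 3; Rivermont 3; Pinehurst 1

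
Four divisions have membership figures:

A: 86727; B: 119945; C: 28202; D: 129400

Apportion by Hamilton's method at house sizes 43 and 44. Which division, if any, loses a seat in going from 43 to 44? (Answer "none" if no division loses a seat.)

C

At 43 seats: A 10, B 14, C 4, D 15.
At 44 seats: A 10, B 15, C 3, D 16.
C drops from 4 to 3.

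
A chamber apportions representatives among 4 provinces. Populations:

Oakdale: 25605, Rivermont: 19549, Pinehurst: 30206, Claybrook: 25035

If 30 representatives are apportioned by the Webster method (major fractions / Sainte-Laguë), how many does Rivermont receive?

Standard divisor 100395/30 ≈ 3346.5; standard quotas: Oakdale 7.651, Rivermont 5.842, Pinehurst 9.026, Claybrook 7.481.
Rounding to the nearest integer gives Oakdale 8, Rivermont 6, Pinehurst 9, Claybrook 7 — total 30, matching the house size, so no adjustment is needed.
Rivermont receives 6.

6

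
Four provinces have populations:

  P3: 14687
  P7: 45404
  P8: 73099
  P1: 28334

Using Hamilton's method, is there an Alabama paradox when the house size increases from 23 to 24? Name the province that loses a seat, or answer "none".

none

At 23 seats: P3 2, P7 7, P8 10, P1 4.
At 24 seats: P3 2, P7 7, P8 11, P1 4.
No province's allocation decreased.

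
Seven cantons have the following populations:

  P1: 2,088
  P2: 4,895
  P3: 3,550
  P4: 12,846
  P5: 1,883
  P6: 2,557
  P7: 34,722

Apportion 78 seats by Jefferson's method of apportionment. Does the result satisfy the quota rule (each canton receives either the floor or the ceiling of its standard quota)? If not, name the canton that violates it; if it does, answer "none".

Standard quotas: P1 2.604, P2 6.105, P3 4.427, P4 16.021, P5 2.348, P6 3.189, P7 43.305.
Jefferson allocation: P1 2, P2 6, P3 4, P4 16, P5 2, P6 3, P7 45.
P7 has quota 43.305 (lower 43, upper 44) but receives 45 — outside the quota interval.

P7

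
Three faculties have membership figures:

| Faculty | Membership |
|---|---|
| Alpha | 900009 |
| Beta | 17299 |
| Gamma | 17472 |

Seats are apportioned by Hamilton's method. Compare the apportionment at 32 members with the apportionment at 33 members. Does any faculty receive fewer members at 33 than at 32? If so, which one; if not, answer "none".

At 32 seats: Alpha 31, Beta 0, Gamma 1.
At 33 seats: Alpha 32, Beta 0, Gamma 1.
No faculty's allocation decreased.

none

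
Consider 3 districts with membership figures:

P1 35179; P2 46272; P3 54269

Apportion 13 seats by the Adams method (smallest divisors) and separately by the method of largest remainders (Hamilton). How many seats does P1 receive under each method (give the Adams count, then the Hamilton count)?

Adams: P1 4, P2 4, P3 5.
Hamilton: P1 3, P2 5, P3 5.
P1 gets 4 under Adams and 3 under Hamilton.

4 and 3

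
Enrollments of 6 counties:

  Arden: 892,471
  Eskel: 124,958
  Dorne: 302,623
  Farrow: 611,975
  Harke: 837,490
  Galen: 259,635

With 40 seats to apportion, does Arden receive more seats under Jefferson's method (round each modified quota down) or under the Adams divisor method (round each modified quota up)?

Jefferson: Arden 12, Eskel 1, Dorne 4, Farrow 8, Harke 12, Galen 3.
Adams: Arden 11, Eskel 2, Dorne 4, Farrow 8, Harke 11, Galen 4.
Arden gets 12 under Jefferson and 11 under Adams.

Jefferson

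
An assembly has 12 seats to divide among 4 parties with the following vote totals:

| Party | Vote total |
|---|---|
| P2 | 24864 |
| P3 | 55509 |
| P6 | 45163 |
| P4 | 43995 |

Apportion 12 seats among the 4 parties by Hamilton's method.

P2=2, P3=4, P6=3, P4=3

The standard divisor is 169531/12 ≈ 14127.583.
Standard quotas: P2 1.7600, P3 3.9291, P6 3.1968, P4 3.1141.
Lower quotas: P2 1, P3 3, P6 3, P4 3 (sum 10, leaving 2 seats).
Remainders in descending order: P3 0.9291, P2 0.7600, P6 0.1968, P4 0.1141.
The surplus seats go to P3, P2.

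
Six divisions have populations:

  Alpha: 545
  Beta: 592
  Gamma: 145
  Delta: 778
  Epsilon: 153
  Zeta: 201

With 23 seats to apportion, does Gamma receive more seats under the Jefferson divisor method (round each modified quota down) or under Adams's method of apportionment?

Adams

Jefferson: Alpha 5, Beta 6, Gamma 1, Delta 8, Epsilon 1, Zeta 2.
Adams: Alpha 5, Beta 5, Gamma 2, Delta 7, Epsilon 2, Zeta 2.
Gamma gets 1 under Jefferson and 2 under Adams.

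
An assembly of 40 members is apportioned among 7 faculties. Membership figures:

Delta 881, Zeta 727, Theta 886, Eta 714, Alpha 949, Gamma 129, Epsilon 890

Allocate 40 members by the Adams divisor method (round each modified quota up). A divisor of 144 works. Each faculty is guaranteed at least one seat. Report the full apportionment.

With modified divisor 144: modified quotas Delta 6.118, Zeta 5.049, Theta 6.153, Eta 4.958, Alpha 6.590, Gamma 0.896, Epsilon 6.181.
Rounding up: Delta 7, Zeta 6, Theta 7, Eta 5, Alpha 7, Gamma 1, Epsilon 7 (total 40).

Delta: 7; Zeta: 6; Theta: 7; Eta: 5; Alpha: 7; Gamma: 1; Epsilon: 7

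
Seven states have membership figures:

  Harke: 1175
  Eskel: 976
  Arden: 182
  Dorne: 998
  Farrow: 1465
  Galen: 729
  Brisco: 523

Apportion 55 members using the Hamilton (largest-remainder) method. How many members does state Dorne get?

9

The standard divisor is 6048/55 ≈ 109.964.
Standard quotas: Harke 10.685, Eskel 8.876, Arden 1.655, Dorne 9.076, Farrow 13.323, Galen 6.629, Brisco 4.756.
Lower quotas: Harke 10, Eskel 8, Arden 1, Dorne 9, Farrow 13, Galen 6, Brisco 4 (sum 51, leaving 4 seats).
Remainders in descending order: Eskel 0.876, Brisco 0.756, Harke 0.685, Arden 0.655, Galen 0.629, Farrow 0.323, Dorne 0.076.
The surplus seats go to Eskel, Brisco, Harke, Arden.
Dorne receives 9.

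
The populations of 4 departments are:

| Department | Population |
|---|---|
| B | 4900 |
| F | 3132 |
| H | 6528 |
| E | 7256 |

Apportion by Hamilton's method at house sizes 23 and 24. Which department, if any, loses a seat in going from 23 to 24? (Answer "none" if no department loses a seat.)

none

At 23 seats: B 5, F 3, H 7, E 8.
At 24 seats: B 5, F 4, H 7, E 8.
No department's allocation decreased.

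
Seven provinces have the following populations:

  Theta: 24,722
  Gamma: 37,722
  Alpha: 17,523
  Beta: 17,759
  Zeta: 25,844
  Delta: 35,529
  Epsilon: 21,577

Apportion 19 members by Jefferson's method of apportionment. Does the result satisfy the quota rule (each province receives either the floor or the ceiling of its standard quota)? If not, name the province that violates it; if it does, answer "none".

Standard quotas: Theta 2.600, Gamma 3.967, Alpha 1.843, Beta 1.868, Zeta 2.718, Delta 3.736, Epsilon 2.269.
Jefferson allocation: Theta 2, Gamma 4, Alpha 2, Beta 2, Zeta 3, Delta 4, Epsilon 2.
Every allocation lies between the lower and upper quota.

none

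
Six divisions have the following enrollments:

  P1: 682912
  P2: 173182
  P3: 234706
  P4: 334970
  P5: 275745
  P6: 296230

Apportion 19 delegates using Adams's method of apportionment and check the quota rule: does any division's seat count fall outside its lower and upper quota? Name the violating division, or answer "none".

Standard quotas: P1 6.495, P2 1.647, P3 2.232, P4 3.186, P5 2.623, P6 2.817.
Adams allocation: P1 6, P2 2, P3 2, P4 3, P5 3, P6 3.
Every allocation lies between the lower and upper quota.

none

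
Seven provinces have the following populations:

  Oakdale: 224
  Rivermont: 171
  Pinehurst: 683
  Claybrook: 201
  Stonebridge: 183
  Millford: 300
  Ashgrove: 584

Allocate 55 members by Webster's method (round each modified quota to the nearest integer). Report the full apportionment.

Standard divisor 2346/55 ≈ 42.655; standard quotas: Oakdale 5.251, Rivermont 4.009, Pinehurst 16.012, Claybrook 4.712, Stonebridge 4.290, Millford 7.033, Ashgrove 13.691.
Rounding to the nearest integer gives Oakdale 5, Rivermont 4, Pinehurst 16, Claybrook 5, Stonebridge 4, Millford 7, Ashgrove 14 — total 55, matching the house size, so no adjustment is needed.

Oakdale 5, Rivermont 4, Pinehurst 16, Claybrook 5, Stonebridge 4, Millford 7, Ashgrove 14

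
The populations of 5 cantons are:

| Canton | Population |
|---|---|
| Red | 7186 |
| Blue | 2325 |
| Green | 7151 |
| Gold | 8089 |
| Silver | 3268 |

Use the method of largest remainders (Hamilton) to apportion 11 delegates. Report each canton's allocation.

Red: 3, Blue: 1, Green: 3, Gold: 3, Silver: 1

The standard divisor is 28019/11 ≈ 2547.182.
Standard quotas: Red 2.8212, Blue 0.9128, Green 2.8074, Gold 3.1757, Silver 1.2830.
Lower quotas: Red 2, Blue 0, Green 2, Gold 3, Silver 1 (sum 8, leaving 3 seats).
Remainders in descending order: Blue 0.9128, Red 0.8212, Green 0.8074, Silver 0.2830, Gold 0.1757.
The surplus seats go to Blue, Red, Green.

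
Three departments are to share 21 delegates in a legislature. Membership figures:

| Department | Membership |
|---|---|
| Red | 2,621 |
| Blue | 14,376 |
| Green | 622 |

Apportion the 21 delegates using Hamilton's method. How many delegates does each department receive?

The standard divisor is 17619/21 = 839.
Standard quotas: Red 3.1240, Blue 17.1347, Green 0.7414.
Lower quotas: Red 3, Blue 17, Green 0 (sum 20, leaving 1 seat).
Remainders in descending order: Green 0.7414, Blue 0.1347, Red 0.1240.
Largest remainder: Green receives the extra seat.

Red 3, Blue 17, Green 1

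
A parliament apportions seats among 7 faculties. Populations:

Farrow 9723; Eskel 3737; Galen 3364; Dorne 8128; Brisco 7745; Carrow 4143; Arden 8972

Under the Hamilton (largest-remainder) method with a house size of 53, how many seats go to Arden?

Total 45812; standard divisor 45812/53 ≈ 864.377.
Standard quotas: Farrow 11.2486, Eskel 4.3233, Galen 3.8918, Dorne 9.4033, Brisco 8.9602, Carrow 4.7930, Arden 10.3797.
Lower quotas: Farrow 11, Eskel 4, Galen 3, Dorne 9, Brisco 8, Carrow 4, Arden 10 (sum 49, leaving 4 seats).
Remainders in descending order: Brisco 0.9602, Galen 0.8918, Carrow 0.7930, Dorne 0.4033, Arden 0.3797, Eskel 0.3233, Farrow 0.2486.
The surplus seats go to Brisco, Galen, Carrow, Dorne.
Arden receives 10.

10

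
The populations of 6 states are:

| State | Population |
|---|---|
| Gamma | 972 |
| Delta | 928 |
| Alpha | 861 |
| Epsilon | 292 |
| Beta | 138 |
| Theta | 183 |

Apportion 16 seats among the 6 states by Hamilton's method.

Gamma: 5, Delta: 4, Alpha: 4, Epsilon: 1, Beta: 1, Theta: 1

Total 3374; standard divisor 3374/16 ≈ 210.875.
Standard quotas: Gamma 4.609, Delta 4.401, Alpha 4.083, Epsilon 1.385, Beta 0.654, Theta 0.868.
Lower quotas: Gamma 4, Delta 4, Alpha 4, Epsilon 1, Beta 0, Theta 0 (sum 13, leaving 3 seats).
Remainders in descending order: Theta 0.868, Beta 0.654, Gamma 0.609, Delta 0.401, Epsilon 0.385, Alpha 0.083.
The surplus seats go to Theta, Beta, Gamma.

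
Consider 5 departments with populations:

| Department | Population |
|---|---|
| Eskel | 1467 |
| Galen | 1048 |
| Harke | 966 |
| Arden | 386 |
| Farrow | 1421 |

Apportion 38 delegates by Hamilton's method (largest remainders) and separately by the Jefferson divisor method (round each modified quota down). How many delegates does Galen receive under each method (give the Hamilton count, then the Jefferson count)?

7 and 8

Hamilton: Eskel 11, Galen 7, Harke 7, Arden 3, Farrow 10.
Jefferson: Eskel 11, Galen 8, Harke 7, Arden 2, Farrow 10.
Galen gets 7 under Hamilton and 8 under Jefferson.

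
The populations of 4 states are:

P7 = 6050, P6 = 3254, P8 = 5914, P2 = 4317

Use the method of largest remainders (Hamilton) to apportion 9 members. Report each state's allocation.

Total 19535; standard divisor 19535/9 ≈ 2170.556.
Standard quotas: P7 2.7873, P6 1.4992, P8 2.7246, P2 1.9889.
Lower quotas: P7 2, P6 1, P8 2, P2 1 (sum 6, leaving 3 seats).
Remainders in descending order: P2 0.9889, P7 0.7873, P8 0.7246, P6 0.4992.
Largest remainders: P2, P7, P8 receive the extra seats.

P7 3, P6 1, P8 3, P2 2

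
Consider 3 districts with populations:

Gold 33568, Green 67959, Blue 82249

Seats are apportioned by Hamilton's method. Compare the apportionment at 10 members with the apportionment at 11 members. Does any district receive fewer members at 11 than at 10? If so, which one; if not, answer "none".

none

At 10 seats: Gold 2, Green 4, Blue 4.
At 11 seats: Gold 2, Green 4, Blue 5.
No district's allocation decreased.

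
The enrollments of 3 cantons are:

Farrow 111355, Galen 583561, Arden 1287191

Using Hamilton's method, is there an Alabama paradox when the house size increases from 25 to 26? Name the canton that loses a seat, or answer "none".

At 25 seats: Farrow 2, Galen 7, Arden 16.
At 26 seats: Farrow 1, Galen 8, Arden 17.
Farrow drops from 2 to 1.

Farrow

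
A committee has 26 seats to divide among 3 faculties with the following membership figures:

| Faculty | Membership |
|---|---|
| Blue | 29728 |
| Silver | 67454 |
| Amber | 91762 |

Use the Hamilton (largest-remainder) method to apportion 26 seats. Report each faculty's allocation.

Blue=4, Silver=9, Amber=13

Total 188944; standard divisor 188944/26 ≈ 7267.077.
Standard quotas: Blue 4.0908, Silver 9.2821, Amber 12.6271.
Lower quotas: Blue 4, Silver 9, Amber 12 (sum 25, leaving 1 seat).
Remainders in descending order: Amber 0.6271, Silver 0.2821, Blue 0.0908.
Largest remainder: Amber receives the extra seat.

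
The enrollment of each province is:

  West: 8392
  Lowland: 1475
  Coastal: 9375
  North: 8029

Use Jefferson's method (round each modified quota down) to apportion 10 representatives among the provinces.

Standard divisor 27271/10 ≈ 2727.1; standard quotas: West 3.077, Lowland 0.541, Coastal 3.438, North 2.944.
Rounding down gives 3, 0, 3, 2 = 8 seats, so the divisor must be adjusted.
With modified divisor 2200: modified quotas West 3.815, Lowland 0.670, Coastal 4.261, North 3.650.
Rounding down: West 3, Lowland 0, Coastal 4, North 3 (total 10).

West=3, Lowland=0, Coastal=4, North=3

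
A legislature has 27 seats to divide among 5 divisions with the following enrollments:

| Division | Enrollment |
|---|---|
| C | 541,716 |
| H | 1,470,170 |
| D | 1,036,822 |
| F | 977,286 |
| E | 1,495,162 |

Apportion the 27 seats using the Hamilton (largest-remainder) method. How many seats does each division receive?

C=3, H=7, D=5, F=5, E=7

Standard divisor: 5521156 ÷ 27 ≈ 204487.259.
Standard quotas: C 2.6491, H 7.1895, D 5.0704, F 4.7792, E 7.3118.
Lower quotas: C 2, H 7, D 5, F 4, E 7 (sum 25, leaving 2 seats).
Remainders in descending order: F 0.7792, C 0.6491, E 0.3118, H 0.1895, D 0.0704.
Largest remainders: F, C receive the extra seats.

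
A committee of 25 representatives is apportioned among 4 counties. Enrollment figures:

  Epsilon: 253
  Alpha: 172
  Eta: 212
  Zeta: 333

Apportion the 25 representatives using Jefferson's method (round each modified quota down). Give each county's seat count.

Epsilon 7, Alpha 4, Eta 5, Zeta 9

Standard divisor 970/25 ≈ 38.8; standard quotas: Epsilon 6.521, Alpha 4.433, Eta 5.464, Zeta 8.582.
Rounding down gives 6, 4, 5, 8 = 23 seats, so the divisor must be adjusted.
With modified divisor 36: modified quotas Epsilon 7.028, Alpha 4.778, Eta 5.889, Zeta 9.250.
Rounding down: Epsilon 7, Alpha 4, Eta 5, Zeta 9 (total 25).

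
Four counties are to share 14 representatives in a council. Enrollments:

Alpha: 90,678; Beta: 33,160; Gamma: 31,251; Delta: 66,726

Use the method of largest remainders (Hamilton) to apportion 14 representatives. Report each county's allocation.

Alpha: 6; Beta: 2; Gamma: 2; Delta: 4

Standard divisor: 221815 ÷ 14 ≈ 15843.929.
Standard quotas: Alpha 5.7232, Beta 2.0929, Gamma 1.9724, Delta 4.2115.
Lower quotas: Alpha 5, Beta 2, Gamma 1, Delta 4 (sum 12, leaving 2 seats).
Remainders in descending order: Gamma 0.9724, Alpha 0.7232, Delta 0.2115, Beta 0.0929.
The surplus seats go to Gamma, Alpha.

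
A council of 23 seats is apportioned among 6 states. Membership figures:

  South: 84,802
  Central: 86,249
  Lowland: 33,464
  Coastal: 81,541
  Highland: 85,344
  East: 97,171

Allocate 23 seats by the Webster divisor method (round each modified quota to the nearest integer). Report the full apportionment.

South 4, Central 4, Lowland 2, Coastal 4, Highland 4, East 5

Standard divisor 468571/23 ≈ 20372.652; standard quotas: South 4.163, Central 4.234, Lowland 1.643, Coastal 4.002, Highland 4.189, East 4.770.
Rounding to the nearest integer gives South 4, Central 4, Lowland 2, Coastal 4, Highland 4, East 5 — total 23, matching the house size, so no adjustment is needed.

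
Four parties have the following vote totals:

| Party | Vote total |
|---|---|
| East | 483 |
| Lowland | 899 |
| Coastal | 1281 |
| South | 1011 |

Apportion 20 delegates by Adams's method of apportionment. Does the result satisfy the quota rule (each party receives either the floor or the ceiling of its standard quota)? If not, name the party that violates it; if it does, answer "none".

none

Standard quotas: East 2.629, Lowland 4.894, Coastal 6.973, South 5.504.
Adams allocation: East 3, Lowland 5, Coastal 7, South 5.
Every allocation lies between the lower and upper quota.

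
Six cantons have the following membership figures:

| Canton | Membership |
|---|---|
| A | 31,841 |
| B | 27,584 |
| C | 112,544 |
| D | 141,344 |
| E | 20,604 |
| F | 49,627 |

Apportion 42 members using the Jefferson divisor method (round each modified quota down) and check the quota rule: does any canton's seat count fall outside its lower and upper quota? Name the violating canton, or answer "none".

Standard quotas: A 3.487, B 3.021, C 12.324, D 15.478, E 2.256, F 5.434.
Jefferson allocation: A 3, B 3, C 13, D 16, E 2, F 5.
Every allocation lies between the lower and upper quota.

none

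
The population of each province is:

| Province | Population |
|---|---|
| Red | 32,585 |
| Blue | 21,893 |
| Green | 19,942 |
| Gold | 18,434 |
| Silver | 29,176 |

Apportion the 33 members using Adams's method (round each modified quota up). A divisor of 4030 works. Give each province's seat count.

With modified divisor 4030: modified quotas Red 8.086, Blue 5.433, Green 4.948, Gold 4.574, Silver 7.240.
Rounding up: Red 9, Blue 6, Green 5, Gold 5, Silver 8 (total 33).

Red: 9; Blue: 6; Green: 5; Gold: 5; Silver: 8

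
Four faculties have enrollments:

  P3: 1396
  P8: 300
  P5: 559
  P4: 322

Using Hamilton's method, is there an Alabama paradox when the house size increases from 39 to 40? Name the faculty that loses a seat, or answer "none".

At 39 seats: P3 21, P8 5, P5 8, P4 5.
At 40 seats: P3 22, P8 4, P5 9, P4 5.
P8 drops from 5 to 4.

P8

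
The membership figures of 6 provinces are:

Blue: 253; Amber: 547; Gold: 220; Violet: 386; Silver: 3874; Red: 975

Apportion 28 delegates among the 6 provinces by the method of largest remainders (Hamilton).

Blue=1, Amber=3, Gold=1, Violet=2, Silver=17, Red=4

Total 6255; standard divisor 6255/28 ≈ 223.393.
Standard quotas: Blue 1.133, Amber 2.449, Gold 0.985, Violet 1.728, Silver 17.342, Red 4.365.
Lower quotas: Blue 1, Amber 2, Gold 0, Violet 1, Silver 17, Red 4 (sum 25, leaving 3 seats).
Remainders in descending order: Gold 0.985, Violet 0.728, Amber 0.449, Red 0.365, Silver 0.342, Blue 0.133.
Largest remainders: Gold, Violet, Amber receive the extra seats.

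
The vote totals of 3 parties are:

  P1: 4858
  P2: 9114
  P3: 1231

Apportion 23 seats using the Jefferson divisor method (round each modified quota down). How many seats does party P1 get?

Standard divisor 15203/23 ≈ 661; standard quotas: P1 7.349, P2 13.788, P3 1.862.
Rounding down gives 7, 13, 1 = 21 seats, so the divisor must be adjusted.
With modified divisor 609.18: modified quotas P1 7.975, P2 14.961, P3 2.021.
Rounding down: P1 7, P2 14, P3 2 (total 23).
P1 receives 7.

7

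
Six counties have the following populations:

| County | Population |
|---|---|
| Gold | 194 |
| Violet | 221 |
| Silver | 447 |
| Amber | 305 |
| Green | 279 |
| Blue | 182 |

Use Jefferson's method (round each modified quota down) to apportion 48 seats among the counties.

Standard divisor 1628/48 ≈ 33.917; standard quotas: Gold 5.720, Violet 6.516, Silver 13.179, Amber 8.993, Green 8.226, Blue 5.366.
Rounding down gives 5, 6, 13, 8, 8, 5 = 45 seats, so the divisor must be adjusted.
With modified divisor 31.8: modified quotas Gold 6.101, Violet 6.950, Silver 14.057, Amber 9.591, Green 8.774, Blue 5.723.
Rounding down: Gold 6, Violet 6, Silver 14, Amber 9, Green 8, Blue 5 (total 48).

Gold 6; Violet 6; Silver 14; Amber 9; Green 8; Blue 5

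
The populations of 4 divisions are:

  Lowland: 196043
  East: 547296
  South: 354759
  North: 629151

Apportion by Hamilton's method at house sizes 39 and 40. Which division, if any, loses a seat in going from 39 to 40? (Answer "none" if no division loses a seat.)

Lowland

At 39 seats: Lowland 5, East 12, South 8, North 14.
At 40 seats: Lowland 4, East 13, South 8, North 15.
Lowland drops from 5 to 4.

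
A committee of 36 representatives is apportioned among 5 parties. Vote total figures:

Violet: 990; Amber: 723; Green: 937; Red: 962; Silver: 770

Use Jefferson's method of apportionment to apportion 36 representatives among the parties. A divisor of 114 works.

Violet: 8; Amber: 6; Green: 8; Red: 8; Silver: 6

With modified divisor 114: modified quotas Violet 8.684, Amber 6.342, Green 8.219, Red 8.439, Silver 6.754.
Rounding down: Violet 8, Amber 6, Green 8, Red 8, Silver 6 (total 36).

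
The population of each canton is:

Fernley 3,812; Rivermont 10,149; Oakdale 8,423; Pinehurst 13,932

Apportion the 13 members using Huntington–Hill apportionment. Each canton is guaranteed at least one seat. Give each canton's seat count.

With divisor 2813: modified quotas Fernley 1.355, Rivermont 3.608, Oakdale 2.994, Pinehurst 4.953.
Geometric-mean thresholds: Fernley √(1·2)=1.414, Rivermont √(3·4)=3.464, Oakdale √(2·3)=2.449, Pinehurst √(4·5)=4.472.
Each quota rounded against its threshold gives Fernley 1, Rivermont 4, Oakdale 3, Pinehurst 5 (total 13).

Fernley=1, Rivermont=4, Oakdale=3, Pinehurst=5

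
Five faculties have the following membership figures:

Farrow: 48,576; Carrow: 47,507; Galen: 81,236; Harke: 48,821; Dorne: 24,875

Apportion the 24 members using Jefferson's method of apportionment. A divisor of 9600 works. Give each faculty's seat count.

Farrow 5, Carrow 4, Galen 8, Harke 5, Dorne 2

With modified divisor 9600: modified quotas Farrow 5.060, Carrow 4.949, Galen 8.462, Harke 5.086, Dorne 2.591.
Rounding down: Farrow 5, Carrow 4, Galen 8, Harke 5, Dorne 2 (total 24).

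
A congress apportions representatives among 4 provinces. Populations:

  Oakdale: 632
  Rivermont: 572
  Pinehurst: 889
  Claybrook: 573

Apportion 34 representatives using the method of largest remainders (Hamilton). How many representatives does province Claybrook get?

Total 2666; standard divisor 2666/34 ≈ 78.412.
Standard quotas: Oakdale 8.060, Rivermont 7.295, Pinehurst 11.338, Claybrook 7.308.
Lower quotas: Oakdale 8, Rivermont 7, Pinehurst 11, Claybrook 7 (sum 33, leaving 1 seat).
Remainders in descending order: Pinehurst 0.338, Claybrook 0.308, Rivermont 0.295, Oakdale 0.060.
Largest remainder: Pinehurst receives the extra seat.
Claybrook receives 7.

7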